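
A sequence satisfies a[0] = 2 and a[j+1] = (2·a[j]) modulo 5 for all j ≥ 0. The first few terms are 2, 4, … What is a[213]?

We have a[0] = 2, a[1] = 4, a[2] = 3, a[3] = 1, a[4] = 2.
The sequence repeats with period 4.
(213 - 0) mod 4 = 1, so a[213] = a[1] = 4.

4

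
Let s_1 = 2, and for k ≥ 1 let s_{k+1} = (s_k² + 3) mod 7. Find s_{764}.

0

Computing terms: s_1 = 2; s_2 = 0; s_3 = 3; s_4 = 5; s_5 = 0.
Since s_5 = s_2 = 0, the sequence is eventually periodic: after a pre-period of length 1 it cycles with period 3.
For k ≥ 2, s_k depends only on (k - 2) mod 3. (764 - 2) mod 3 = 0, so s_{764} = s_2 = 0.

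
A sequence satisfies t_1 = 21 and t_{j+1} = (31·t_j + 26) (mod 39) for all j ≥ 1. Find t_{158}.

14

Computing terms: t_1 = 21, t_2 = 14, t_3 = 31, t_4 = 12, t_5 = 8, t_6 = 1, t_7 = 18, t_8 = 38, t_9 = 34, t_{10} = 27, t_{11} = 5, t_{12} = 25, t_{13} = 21.
The sequence repeats with period 12.
(158 - 1) mod 12 = 1, so t_{158} = t_2 = 14.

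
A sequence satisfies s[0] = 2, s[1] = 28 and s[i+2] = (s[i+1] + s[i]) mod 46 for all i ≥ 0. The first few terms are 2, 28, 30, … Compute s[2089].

s[0] = 2,  s[1] = 28,  s[2] = 30,  s[3] = 12,  s[4] = 42,  s[5] = 8,  s[6] = 4,  s[7] = 12,  s[8] = 16,  s[9] = 28,  s[10] = 44,  s[11] = 26,  s[12] = 24,  s[13] = 4,  s[14] = 28,  s[15] = 32,  s[16] = 14,  s[17] = 0,  s[18] = 14,  s[19] = 14,  s[20] = 28,  s[21] = 42,  s[22] = 24,  s[23] = 20,  s[24] = 44,  s[25] = 18,  s[26] = 16,  s[27] = 34,  s[28] = 4,  s[29] = 38,  s[30] = 42,  s[31] = 34,  s[32] = 30,  s[33] = 18,  s[34] = 2,  s[35] = 20,  s[36] = 22,  s[37] = 42,  s[38] = 18,  s[39] = 14,  s[40] = 32,  s[41] = 0,  s[42] = 32,  s[43] = 32,  s[44] = 18,  s[45] = 4,  s[46] = 22,  s[47] = 26,  s[48] = 2,  s[49] = 28.
Since (s[48], s[49]) = (s[0], s[1]) = (2, 28) (two consecutive terms determine the rest), the sequence is periodic with period 48.
So s[2089] = s[0 + ((2089-0) mod 48)] = s[25] = 18.

18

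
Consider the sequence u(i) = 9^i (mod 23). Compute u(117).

Computing terms: u(1) = 9; u(2) = 12; u(3) = 16; u(4) = 6; u(5) = 8; u(6) = 3; u(7) = 4; u(8) = 13; u(9) = 2; u(10) = 18; u(11) = 1; u(12) = 9.
The sequence repeats with period 11.
So u(117) = u(1 + ((117-1) mod 11)) = u(7) = 4.

4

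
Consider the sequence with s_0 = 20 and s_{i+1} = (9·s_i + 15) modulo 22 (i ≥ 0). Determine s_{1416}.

We have s_0 = 20,  s_1 = 19,  s_2 = 10,  s_3 = 17,  s_4 = 14,  s_5 = 9,  s_6 = 8,  s_7 = 21,  s_8 = 6,  s_9 = 3,  s_{10} = 20.
The sequence repeats with period 10.
(1416 - 0) mod 10 = 6, so s_{1416} = s_6 = 8.

8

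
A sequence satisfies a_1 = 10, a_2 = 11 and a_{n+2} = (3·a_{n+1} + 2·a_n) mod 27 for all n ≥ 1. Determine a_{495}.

26

Computing terms: a_1 = 10; a_2 = 11; a_3 = 26; a_4 = 19; a_5 = 1; a_6 = 14; a_7 = 17; a_8 = 25; a_9 = 1; a_{10} = 26; a_{11} = 26; a_{12} = 22; a_{13} = 10; a_{14} = 20; a_{15} = 26; a_{16} = 10; a_{17} = 1; a_{18} = 23; a_{19} = 17; a_{20} = 16; a_{21} = 1; a_{22} = 8; a_{23} = 26; a_{24} = 13; a_{25} = 10; a_{26} = 2; a_{27} = 26; a_{28} = 1; a_{29} = 1; a_{30} = 5; a_{31} = 17; a_{32} = 7; a_{33} = 1; a_{34} = 17; a_{35} = 26; a_{36} = 4; a_{37} = 10; a_{38} = 11.
Since (a_{37}, a_{38}) = (a_1, a_2) = (10, 11) (two consecutive terms determine the rest), the sequence is periodic with period 36.
So a_{495} = a_{1 + ((495-1) mod 36)} = a_{27} = 26.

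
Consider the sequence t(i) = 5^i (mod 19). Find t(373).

17

Computing terms: t(0) = 1; t(1) = 5; t(2) = 6; t(3) = 11; t(4) = 17; t(5) = 9; t(6) = 7; t(7) = 16; t(8) = 4; t(9) = 1.
The sequence repeats with period 9.
(373 - 0) mod 9 = 4, so t(373) = t(4) = 17.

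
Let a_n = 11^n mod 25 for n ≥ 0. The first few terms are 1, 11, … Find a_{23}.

Listing terms: a_0 = 1; a_1 = 11; a_2 = 21; a_3 = 6; a_4 = 16; a_5 = 1.
The sequence repeats with period 5.
So a_{23} = a_{0 + ((23-0) mod 5)} = a_3 = 6.

6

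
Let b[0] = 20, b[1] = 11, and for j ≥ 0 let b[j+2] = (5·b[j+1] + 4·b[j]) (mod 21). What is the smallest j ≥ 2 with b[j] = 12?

26

b[0] = 20, b[1] = 11, b[2] = 9, b[3] = 5, b[4] = 19, b[5] = 10, b[6] = 0, b[7] = 19, b[8] = 11, b[9] = 5, b[10] = 6, b[11] = 8, b[12] = 1, b[13] = 16, b[14] = 0, b[15] = 1, b[16] = 5, b[17] = 8, b[18] = 18, b[19] = 17, b[20] = 10, b[21] = 13, b[22] = 0, b[23] = 10, b[24] = 8, b[25] = 17, b[26] = 12, b[27] = 2, b[28] = 16, b[29] = 4, b[30] = 0, b[31] = 16, b[32] = 17, b[33] = 2, b[34] = 15, b[35] = 20, b[36] = 13, b[37] = 19, b[38] = 0, b[39] = 13, b[40] = 2, b[41] = 20, b[42] = 3, b[43] = 11, b[44] = 4, b[45] = 1, b[46] = 0, b[47] = 4, b[48] = 20, b[49] = 11.
The sequence repeats with period 48.
The value 12 first appears (with j ≥ 2) at b[26].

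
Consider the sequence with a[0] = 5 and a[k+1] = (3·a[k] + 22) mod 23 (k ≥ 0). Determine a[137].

Listing terms: a[0] = 5; a[1] = 14; a[2] = 18; a[3] = 7; a[4] = 20; a[5] = 13; a[6] = 15; a[7] = 21; a[8] = 16; a[9] = 1; a[10] = 2; a[11] = 5.
The sequence repeats with period 11.
So a[137] = a[0 + ((137-0) mod 11)] = a[5] = 13.

13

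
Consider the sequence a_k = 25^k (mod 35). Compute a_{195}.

15

Computing terms: a_1 = 25,  a_2 = 30,  a_3 = 15,  a_4 = 25.
The sequence repeats with period 3.
(195 - 1) mod 3 = 2, so a_{195} = a_3 = 15.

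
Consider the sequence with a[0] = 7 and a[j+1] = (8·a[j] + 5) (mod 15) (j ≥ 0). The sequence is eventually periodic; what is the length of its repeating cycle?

We have a[0] = 7; a[1] = 1; a[2] = 13; a[3] = 4; a[4] = 7.
Since a[4] = a[0] = 7, the sequence is periodic with period 4.

4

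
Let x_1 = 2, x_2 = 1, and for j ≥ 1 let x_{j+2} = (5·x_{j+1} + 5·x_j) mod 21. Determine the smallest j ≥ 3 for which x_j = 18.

Listing terms: x_1 = 2, x_2 = 1, x_3 = 15, x_4 = 17, x_5 = 13, x_6 = 3, x_7 = 17, x_8 = 16, x_9 = 18, x_{10} = 2, x_{11} = 16, x_{12} = 6, x_{13} = 5, x_{14} = 13, x_{15} = 6, x_{16} = 11, x_{17} = 1, x_{18} = 18, x_{19} = 11, x_{20} = 19, x_{21} = 3, x_{22} = 5, x_{23} = 19, x_{24} = 15, x_{25} = 2, x_{26} = 1.
Since (x_{25}, x_{26}) = (x_1, x_2) = (2, 1) (two consecutive terms determine the rest), the sequence is periodic with period 24.
The value 18 first appears (with j ≥ 3) at x_9.

9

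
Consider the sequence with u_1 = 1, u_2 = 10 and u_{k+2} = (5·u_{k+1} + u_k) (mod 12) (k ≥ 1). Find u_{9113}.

u_1 = 1; u_2 = 10; u_3 = 3; u_4 = 1; u_5 = 8; u_6 = 5; u_7 = 9; u_8 = 2; u_9 = 7; u_{10} = 1; u_{11} = 0; u_{12} = 1; u_{13} = 5; u_{14} = 2; u_{15} = 3; u_{16} = 5; u_{17} = 4; u_{18} = 1; u_{19} = 9; u_{20} = 10; u_{21} = 11; u_{22} = 5; u_{23} = 0; u_{24} = 5; u_{25} = 1; u_{26} = 10.
The sequence repeats with period 24.
(9113 - 1) mod 24 = 16, so u_{9113} = u_{17} = 4.

4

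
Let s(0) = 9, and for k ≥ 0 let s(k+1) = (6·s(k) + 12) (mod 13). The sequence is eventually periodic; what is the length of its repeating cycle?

12

Computing terms: s(0) = 9,  s(1) = 1,  s(2) = 5,  s(3) = 3,  s(4) = 4,  s(5) = 10,  s(6) = 7,  s(7) = 2,  s(8) = 11,  s(9) = 0,  s(10) = 12,  s(11) = 6,  s(12) = 9.
The sequence repeats with period 12.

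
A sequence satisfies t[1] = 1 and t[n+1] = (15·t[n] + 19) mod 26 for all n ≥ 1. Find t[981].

5

We have t[1] = 1; t[2] = 8; t[3] = 9; t[4] = 24; t[5] = 15; t[6] = 10; t[7] = 13; t[8] = 6; t[9] = 5; t[10] = 16; t[11] = 25; t[12] = 4; t[13] = 1.
Since t[13] = t[1] = 1, the sequence is periodic with period 12.
(981 - 1) mod 12 = 8, so t[981] = t[9] = 5.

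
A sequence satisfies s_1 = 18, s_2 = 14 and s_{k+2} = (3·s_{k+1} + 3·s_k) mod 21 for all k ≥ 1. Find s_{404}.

3

Listing terms: s_1 = 18,  s_2 = 14,  s_3 = 12,  s_4 = 15,  s_5 = 18,  s_6 = 15,  s_7 = 15,  s_8 = 6,  s_9 = 0,  s_{10} = 18,  s_{11} = 12,  s_{12} = 6,  s_{13} = 12,  s_{14} = 12,  s_{15} = 9,  s_{16} = 0,  s_{17} = 6,  s_{18} = 18,  s_{19} = 9,  s_{20} = 18,  s_{21} = 18,  s_{22} = 3,  s_{23} = 0,  s_{24} = 9,  s_{25} = 6,  s_{26} = 3,  s_{27} = 6,  s_{28} = 6,  s_{29} = 15,  s_{30} = 0,  s_{31} = 3,  s_{32} = 9,  s_{33} = 15,  s_{34} = 9,  s_{35} = 9,  s_{36} = 12,  s_{37} = 0,  s_{38} = 15,  s_{39} = 3,  s_{40} = 12,  s_{41} = 3,  s_{42} = 3,  s_{43} = 18,  s_{44} = 0,  s_{45} = 12,  s_{46} = 15.
Since (s_{45}, s_{46}) = (s_3, s_4) = (12, 15) (two consecutive terms determine the rest), the sequence is eventually periodic: after a pre-period of length 2 it cycles with period 42.
For k ≥ 3, s_k depends only on (k - 3) mod 42. (404 - 3) mod 42 = 23, so s_{404} = s_{26} = 3.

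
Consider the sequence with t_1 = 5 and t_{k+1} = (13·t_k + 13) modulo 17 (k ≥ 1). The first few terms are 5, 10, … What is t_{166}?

10

We have t_1 = 5, t_2 = 10, t_3 = 7, t_4 = 2, t_5 = 5.
Since t_5 = t_1 = 5, the sequence is periodic with period 4.
(166 - 1) mod 4 = 1, so t_{166} = t_2 = 10.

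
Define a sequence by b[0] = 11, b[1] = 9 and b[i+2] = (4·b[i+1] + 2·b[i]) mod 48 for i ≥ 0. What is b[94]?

Computing terms: b[0] = 11; b[1] = 9; b[2] = 10; b[3] = 10; b[4] = 12; b[5] = 20; b[6] = 8; b[7] = 24; b[8] = 16; b[9] = 16; b[10] = 0; b[11] = 32; b[12] = 32; b[13] = 0; b[14] = 16; b[15] = 16.
Since (b[14], b[15]) = (b[8], b[9]) = (16, 16) (two consecutive terms determine the rest), the sequence is eventually periodic: after a pre-period of length 8 it cycles with period 6.
For i ≥ 8, b[i] depends only on (i - 8) mod 6. (94 - 8) mod 6 = 2, so b[94] = b[10] = 0.

0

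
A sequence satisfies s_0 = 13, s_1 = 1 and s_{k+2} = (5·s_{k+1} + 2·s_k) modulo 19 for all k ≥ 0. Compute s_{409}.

s_0 = 13; s_1 = 1; s_2 = 12; s_3 = 5; s_4 = 11; s_5 = 8; s_6 = 5; s_7 = 3; s_8 = 6; s_9 = 17; s_{10} = 2; s_{11} = 6; s_{12} = 15; s_{13} = 11; s_{14} = 9; s_{15} = 10; s_{16} = 11; s_{17} = 18; s_{18} = 17; s_{19} = 7; s_{20} = 12; s_{21} = 17; s_{22} = 14; s_{23} = 9; s_{24} = 16; s_{25} = 3; s_{26} = 9; s_{27} = 13; s_{28} = 7; s_{29} = 4; s_{30} = 15; s_{31} = 7; s_{32} = 8; s_{33} = 16; s_{34} = 1; s_{35} = 18; s_{36} = 16; s_{37} = 2; s_{38} = 4; s_{39} = 5; s_{40} = 14; s_{41} = 4; s_{42} = 10; s_{43} = 1; s_{44} = 6; s_{45} = 13; s_{46} = 1.
Since (s_{45}, s_{46}) = (s_0, s_1) = (13, 1) (two consecutive terms determine the rest), the sequence is periodic with period 45.
So s_{409} = s_{0 + ((409-0) mod 45)} = s_4 = 11.

11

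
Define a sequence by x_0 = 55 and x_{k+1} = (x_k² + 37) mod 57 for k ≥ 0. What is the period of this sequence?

3

Computing terms: x_0 = 55,  x_1 = 41,  x_2 = 8,  x_3 = 44,  x_4 = 35,  x_5 = 8.
Since x_5 = x_2 = 8, the sequence is eventually periodic: after a pre-period of length 2 it cycles with period 3.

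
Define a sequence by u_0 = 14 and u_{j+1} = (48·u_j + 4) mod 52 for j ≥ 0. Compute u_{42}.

u_0 = 14,  u_1 = 0,  u_2 = 4,  u_3 = 40,  u_4 = 0.
Since u_4 = u_1 = 0, the sequence is eventually periodic: after a pre-period of length 1 it cycles with period 3.
For j ≥ 1, u_j depends only on (j - 1) mod 3. (42 - 1) mod 3 = 2, so u_{42} = u_3 = 40.

40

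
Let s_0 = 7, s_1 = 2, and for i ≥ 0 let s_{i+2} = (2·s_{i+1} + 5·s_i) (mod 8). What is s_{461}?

s_0 = 7,  s_1 = 2,  s_2 = 7,  s_3 = 0,  s_4 = 3,  s_5 = 6,  s_6 = 3,  s_7 = 4,  s_8 = 7,  s_9 = 2.
Since (s_8, s_9) = (s_0, s_1) = (7, 2) (two consecutive terms determine the rest), the sequence is periodic with period 8.
(461 - 0) mod 8 = 5, so s_{461} = s_5 = 6.

6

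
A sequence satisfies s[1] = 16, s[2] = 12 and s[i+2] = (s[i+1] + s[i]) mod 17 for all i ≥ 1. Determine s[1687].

s[1] = 16,  s[2] = 12,  s[3] = 11,  s[4] = 6,  s[5] = 0,  s[6] = 6,  s[7] = 6,  s[8] = 12,  s[9] = 1,  s[10] = 13,  s[11] = 14,  s[12] = 10,  s[13] = 7,  s[14] = 0,  s[15] = 7,  s[16] = 7,  s[17] = 14,  s[18] = 4,  s[19] = 1,  s[20] = 5,  s[21] = 6,  s[22] = 11,  s[23] = 0,  s[24] = 11,  s[25] = 11,  s[26] = 5,  s[27] = 16,  s[28] = 4,  s[29] = 3,  s[30] = 7,  s[31] = 10,  s[32] = 0,  s[33] = 10,  s[34] = 10,  s[35] = 3,  s[36] = 13,  s[37] = 16,  s[38] = 12.
The sequence repeats with period 36.
(1687 - 1) mod 36 = 30, so s[1687] = s[31] = 10.

10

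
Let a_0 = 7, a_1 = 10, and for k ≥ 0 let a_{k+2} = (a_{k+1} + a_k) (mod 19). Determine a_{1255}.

13

Listing terms: a_0 = 7,  a_1 = 10,  a_2 = 17,  a_3 = 8,  a_4 = 6,  a_5 = 14,  a_6 = 1,  a_7 = 15,  a_8 = 16,  a_9 = 12,  a_{10} = 9,  a_{11} = 2,  a_{12} = 11,  a_{13} = 13,  a_{14} = 5,  a_{15} = 18,  a_{16} = 4,  a_{17} = 3,  a_{18} = 7,  a_{19} = 10.
Since (a_{18}, a_{19}) = (a_0, a_1) = (7, 10) (two consecutive terms determine the rest), the sequence is periodic with period 18.
So a_{1255} = a_{0 + ((1255-0) mod 18)} = a_{13} = 13.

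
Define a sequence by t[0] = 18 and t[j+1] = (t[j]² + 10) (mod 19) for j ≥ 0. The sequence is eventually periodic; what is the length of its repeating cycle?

t[0] = 18,  t[1] = 11,  t[2] = 17,  t[3] = 14,  t[4] = 16,  t[5] = 0,  t[6] = 10,  t[7] = 15,  t[8] = 7,  t[9] = 2,  t[10] = 14.
Since t[10] = t[3] = 14, the sequence is eventually periodic: after a pre-period of length 3 it cycles with period 7.

7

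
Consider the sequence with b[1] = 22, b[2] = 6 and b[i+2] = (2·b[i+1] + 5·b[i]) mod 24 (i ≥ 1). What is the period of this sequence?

12

We have b[1] = 22, b[2] = 6, b[3] = 2, b[4] = 10, b[5] = 6, b[6] = 14, b[7] = 10, b[8] = 18, b[9] = 14, b[10] = 22, b[11] = 18, b[12] = 2, b[13] = 22, b[14] = 6.
The sequence repeats with period 12.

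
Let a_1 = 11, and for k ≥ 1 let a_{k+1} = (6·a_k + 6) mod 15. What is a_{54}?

9

Listing terms: a_1 = 11; a_2 = 12; a_3 = 3; a_4 = 9; a_5 = 0; a_6 = 6; a_7 = 12.
Since a_7 = a_2 = 12, the sequence is eventually periodic: after a pre-period of length 1 it cycles with period 5.
For k ≥ 2, a_k depends only on (k - 2) mod 5. (54 - 2) mod 5 = 2, so a_{54} = a_4 = 9.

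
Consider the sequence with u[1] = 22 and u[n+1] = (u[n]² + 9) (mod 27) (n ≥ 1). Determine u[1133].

13

u[1] = 22,  u[2] = 7,  u[3] = 4,  u[4] = 25,  u[5] = 13,  u[6] = 16,  u[7] = 22.
Since u[7] = u[1] = 22, the sequence is periodic with period 6.
So u[1133] = u[1 + ((1133-1) mod 6)] = u[5] = 13.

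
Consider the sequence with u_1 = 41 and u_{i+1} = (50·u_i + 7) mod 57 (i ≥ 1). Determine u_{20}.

5

Computing terms: u_1 = 41; u_2 = 5; u_3 = 29; u_4 = 32; u_5 = 11; u_6 = 44; u_7 = 41.
The sequence repeats with period 6.
So u_{20} = u_{1 + ((20-1) mod 6)} = u_2 = 5.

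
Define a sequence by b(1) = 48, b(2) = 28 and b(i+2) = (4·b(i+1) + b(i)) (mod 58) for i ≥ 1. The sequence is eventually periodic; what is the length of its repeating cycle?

Listing terms: b(1) = 48,  b(2) = 28,  b(3) = 44,  b(4) = 30,  b(5) = 48,  b(6) = 48,  b(7) = 8,  b(8) = 22,  b(9) = 38,  b(10) = 0,  b(11) = 38,  b(12) = 36,  b(13) = 8,  b(14) = 10,  b(15) = 48,  b(16) = 28.
The sequence repeats with period 14.

14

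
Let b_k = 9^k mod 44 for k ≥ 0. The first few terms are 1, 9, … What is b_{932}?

37

Computing terms: b_0 = 1; b_1 = 9; b_2 = 37; b_3 = 25; b_4 = 5; b_5 = 1.
Since b_5 = b_0 = 1, the sequence is periodic with period 5.
So b_{932} = b_{0 + ((932-0) mod 5)} = b_2 = 37.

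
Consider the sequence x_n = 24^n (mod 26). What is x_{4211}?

6

Computing terms: x_0 = 1,  x_1 = 24,  x_2 = 4,  x_3 = 18,  x_4 = 16,  x_5 = 20,  x_6 = 12,  x_7 = 2,  x_8 = 22,  x_9 = 8,  x_{10} = 10,  x_{11} = 6,  x_{12} = 14,  x_{13} = 24.
Since x_{13} = x_1 = 24, the sequence is eventually periodic: after a pre-period of length 1 it cycles with period 12.
For n ≥ 1, x_n depends only on (n - 1) mod 12. (4211 - 1) mod 12 = 10, so x_{4211} = x_{11} = 6.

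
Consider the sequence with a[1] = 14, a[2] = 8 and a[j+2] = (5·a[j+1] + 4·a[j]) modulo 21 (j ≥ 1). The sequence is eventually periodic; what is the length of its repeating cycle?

We have a[1] = 14, a[2] = 8, a[3] = 12, a[4] = 8, a[5] = 4, a[6] = 10, a[7] = 3, a[8] = 13, a[9] = 14, a[10] = 17, a[11] = 15, a[12] = 17, a[13] = 19, a[14] = 16, a[15] = 9, a[16] = 4, a[17] = 14, a[18] = 2, a[19] = 3, a[20] = 2, a[21] = 1, a[22] = 13, a[23] = 6, a[24] = 19, a[25] = 14, a[26] = 20, a[27] = 9, a[28] = 20, a[29] = 10, a[30] = 4, a[31] = 18, a[32] = 1, a[33] = 14, a[34] = 11, a[35] = 6, a[36] = 11, a[37] = 16, a[38] = 19, a[39] = 12, a[40] = 10, a[41] = 14, a[42] = 5, a[43] = 18, a[44] = 5, a[45] = 13, a[46] = 1, a[47] = 15, a[48] = 16, a[49] = 14, a[50] = 8.
The sequence repeats with period 48.

48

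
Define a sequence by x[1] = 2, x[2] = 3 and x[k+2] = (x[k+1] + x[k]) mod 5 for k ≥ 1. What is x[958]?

Computing terms: x[1] = 2; x[2] = 3; x[3] = 0; x[4] = 3; x[5] = 3; x[6] = 1; x[7] = 4; x[8] = 0; x[9] = 4; x[10] = 4; x[11] = 3; x[12] = 2; x[13] = 0; x[14] = 2; x[15] = 2; x[16] = 4; x[17] = 1; x[18] = 0; x[19] = 1; x[20] = 1; x[21] = 2; x[22] = 3.
Since (x[21], x[22]) = (x[1], x[2]) = (2, 3) (two consecutive terms determine the rest), the sequence is periodic with period 20.
So x[958] = x[1 + ((958-1) mod 20)] = x[18] = 0.

0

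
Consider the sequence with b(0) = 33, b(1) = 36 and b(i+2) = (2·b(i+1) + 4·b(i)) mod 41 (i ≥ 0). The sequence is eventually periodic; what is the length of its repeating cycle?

b(0) = 33,  b(1) = 36,  b(2) = 40,  b(3) = 19,  b(4) = 34,  b(5) = 21,  b(6) = 14,  b(7) = 30,  b(8) = 34,  b(9) = 24,  b(10) = 20,  b(11) = 13,  b(12) = 24,  b(13) = 18,  b(14) = 9,  b(15) = 8,  b(16) = 11,  b(17) = 13,  b(18) = 29,  b(19) = 28,  b(20) = 8,  b(21) = 5,  b(22) = 1,  b(23) = 22,  b(24) = 7,  b(25) = 20,  b(26) = 27,  b(27) = 11,  b(28) = 7,  b(29) = 17,  b(30) = 21,  b(31) = 28,  b(32) = 17,  b(33) = 23,  b(34) = 32,  b(35) = 33,  b(36) = 30,  b(37) = 28,  b(38) = 12,  b(39) = 13,  b(40) = 33,  b(41) = 36.
The sequence repeats with period 40.

40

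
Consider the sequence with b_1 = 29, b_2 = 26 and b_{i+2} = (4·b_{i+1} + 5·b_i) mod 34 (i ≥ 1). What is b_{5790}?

Computing terms: b_1 = 29, b_2 = 26, b_3 = 11, b_4 = 4, b_5 = 3, b_6 = 32, b_7 = 7, b_8 = 18, b_9 = 5, b_{10} = 8, b_{11} = 23, b_{12} = 30, b_{13} = 31, b_{14} = 2, b_{15} = 27, b_{16} = 16, b_{17} = 29, b_{18} = 26.
The sequence repeats with period 16.
(5790 - 1) mod 16 = 13, so b_{5790} = b_{14} = 2.

2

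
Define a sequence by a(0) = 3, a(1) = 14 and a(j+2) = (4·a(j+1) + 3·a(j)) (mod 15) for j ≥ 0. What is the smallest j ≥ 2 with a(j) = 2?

a(0) = 3; a(1) = 14; a(2) = 5; a(3) = 2; a(4) = 8; a(5) = 8; a(6) = 11; a(7) = 8; a(8) = 5; a(9) = 14; a(10) = 11; a(11) = 11; a(12) = 2; a(13) = 11; a(14) = 5; a(15) = 8; a(16) = 2; a(17) = 2; a(18) = 14; a(19) = 2; a(20) = 5; a(21) = 11; a(22) = 14; a(23) = 14; a(24) = 8; a(25) = 14; a(26) = 5.
Since (a(25), a(26)) = (a(1), a(2)) = (14, 5) (two consecutive terms determine the rest), the sequence is eventually periodic: after a pre-period of length 1 it cycles with period 24.
The value 2 first appears (with j ≥ 2) at a(3).

3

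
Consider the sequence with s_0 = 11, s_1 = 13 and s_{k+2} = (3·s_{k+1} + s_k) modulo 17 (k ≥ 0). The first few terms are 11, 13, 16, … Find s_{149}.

We have s_0 = 11,  s_1 = 13,  s_2 = 16,  s_3 = 10,  s_4 = 12,  s_5 = 12,  s_6 = 14,  s_7 = 3,  s_8 = 6,  s_9 = 4,  s_{10} = 1,  s_{11} = 7,  s_{12} = 5,  s_{13} = 5,  s_{14} = 3,  s_{15} = 14,  s_{16} = 11,  s_{17} = 13.
The sequence repeats with period 16.
So s_{149} = s_{0 + ((149-0) mod 16)} = s_5 = 12.

12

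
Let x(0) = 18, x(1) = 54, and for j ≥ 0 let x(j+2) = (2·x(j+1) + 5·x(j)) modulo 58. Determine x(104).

8

x(0) = 18, x(1) = 54, x(2) = 24, x(3) = 28, x(4) = 2, x(5) = 28, x(6) = 8, x(7) = 40, x(8) = 4, x(9) = 34, x(10) = 30, x(11) = 56, x(12) = 30, x(13) = 50, x(14) = 18, x(15) = 54.
The sequence repeats with period 14.
(104 - 0) mod 14 = 6, so x(104) = x(6) = 8.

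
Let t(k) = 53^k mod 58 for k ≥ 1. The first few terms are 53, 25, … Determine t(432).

7

We have t(1) = 53,  t(2) = 25,  t(3) = 49,  t(4) = 45,  t(5) = 7,  t(6) = 23,  t(7) = 1,  t(8) = 53.
The sequence repeats with period 7.
(432 - 1) mod 7 = 4, so t(432) = t(5) = 7.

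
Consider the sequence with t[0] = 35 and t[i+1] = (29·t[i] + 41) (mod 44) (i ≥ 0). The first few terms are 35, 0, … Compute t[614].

5

Computing terms: t[0] = 35, t[1] = 0, t[2] = 41, t[3] = 42, t[4] = 27, t[5] = 32, t[6] = 1, t[7] = 26, t[8] = 3, t[9] = 40, t[10] = 13, t[11] = 22, t[12] = 19, t[13] = 20, t[14] = 5, t[15] = 10, t[16] = 23, t[17] = 4, t[18] = 25, t[19] = 18, t[20] = 35.
The sequence repeats with period 20.
(614 - 0) mod 20 = 14, so t[614] = t[14] = 5.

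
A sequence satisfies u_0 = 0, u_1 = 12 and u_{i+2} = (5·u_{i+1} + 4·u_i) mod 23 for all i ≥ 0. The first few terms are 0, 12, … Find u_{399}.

3

u_0 = 0,  u_1 = 12,  u_2 = 14,  u_3 = 3,  u_4 = 2,  u_5 = 22,  u_6 = 3,  u_7 = 11,  u_8 = 21,  u_9 = 11,  u_{10} = 1,  u_{11} = 3,  u_{12} = 19,  u_{13} = 15,  u_{14} = 13,  u_{15} = 10,  u_{16} = 10,  u_{17} = 21,  u_{18} = 7,  u_{19} = 4,  u_{20} = 2,  u_{21} = 3,  u_{22} = 0,  u_{23} = 12.
Since (u_{22}, u_{23}) = (u_0, u_1) = (0, 12) (two consecutive terms determine the rest), the sequence is periodic with period 22.
(399 - 0) mod 22 = 3, so u_{399} = u_3 = 3.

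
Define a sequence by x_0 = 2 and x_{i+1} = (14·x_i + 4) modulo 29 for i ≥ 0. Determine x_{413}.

1

Computing terms: x_0 = 2,  x_1 = 3,  x_2 = 17,  x_3 = 10,  x_4 = 28,  x_5 = 19,  x_6 = 9,  x_7 = 14,  x_8 = 26,  x_9 = 20,  x_{10} = 23,  x_{11} = 7,  x_{12} = 15,  x_{13} = 11,  x_{14} = 13,  x_{15} = 12,  x_{16} = 27,  x_{17} = 5,  x_{18} = 16,  x_{19} = 25,  x_{20} = 6,  x_{21} = 1,  x_{22} = 18,  x_{23} = 24,  x_{24} = 21,  x_{25} = 8,  x_{26} = 0,  x_{27} = 4,  x_{28} = 2.
Since x_{28} = x_0 = 2, the sequence is periodic with period 28.
(413 - 0) mod 28 = 21, so x_{413} = x_{21} = 1.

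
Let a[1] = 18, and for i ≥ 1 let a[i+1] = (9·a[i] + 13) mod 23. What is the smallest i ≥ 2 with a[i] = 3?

6

a[1] = 18,  a[2] = 14,  a[3] = 1,  a[4] = 22,  a[5] = 4,  a[6] = 3,  a[7] = 17,  a[8] = 5,  a[9] = 12,  a[10] = 6,  a[11] = 21,  a[12] = 18.
Since a[12] = a[1] = 18, the sequence is periodic with period 11.
The value 3 first appears (with i ≥ 2) at a[6].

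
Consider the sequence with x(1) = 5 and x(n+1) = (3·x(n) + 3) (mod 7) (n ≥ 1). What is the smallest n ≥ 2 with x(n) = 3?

6

x(1) = 5, x(2) = 4, x(3) = 1, x(4) = 6, x(5) = 0, x(6) = 3, x(7) = 5.
The sequence repeats with period 6.
The value 3 first appears (with n ≥ 2) at x(6).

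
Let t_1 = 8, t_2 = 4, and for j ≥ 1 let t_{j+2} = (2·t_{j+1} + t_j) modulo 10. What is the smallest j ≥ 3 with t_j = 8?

t_1 = 8, t_2 = 4, t_3 = 6, t_4 = 6, t_5 = 8, t_6 = 2, t_7 = 2, t_8 = 6, t_9 = 4, t_{10} = 4, t_{11} = 2, t_{12} = 8, t_{13} = 8, t_{14} = 4.
The sequence repeats with period 12.
The value 8 first appears (with j ≥ 3) at t_5.

5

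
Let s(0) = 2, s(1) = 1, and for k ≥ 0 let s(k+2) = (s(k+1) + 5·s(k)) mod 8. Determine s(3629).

We have s(0) = 2; s(1) = 1; s(2) = 3; s(3) = 0; s(4) = 7; s(5) = 7; s(6) = 2; s(7) = 5; s(8) = 7; s(9) = 0; s(10) = 3; s(11) = 3; s(12) = 2; s(13) = 1.
The sequence repeats with period 12.
So s(3629) = s(0 + ((3629-0) mod 12)) = s(5) = 7.

7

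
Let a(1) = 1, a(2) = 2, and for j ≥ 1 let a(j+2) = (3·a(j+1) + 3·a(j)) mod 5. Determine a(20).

3

We have a(1) = 1, a(2) = 2, a(3) = 4, a(4) = 3, a(5) = 1, a(6) = 2.
The sequence repeats with period 4.
So a(20) = a(1 + ((20-1) mod 4)) = a(4) = 3.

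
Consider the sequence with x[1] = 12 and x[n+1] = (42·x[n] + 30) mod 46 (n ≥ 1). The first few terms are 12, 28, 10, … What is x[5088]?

26

x[1] = 12,  x[2] = 28,  x[3] = 10,  x[4] = 36,  x[5] = 24,  x[6] = 26,  x[7] = 18,  x[8] = 4,  x[9] = 14,  x[10] = 20,  x[11] = 42,  x[12] = 0,  x[13] = 30,  x[14] = 2,  x[15] = 22,  x[16] = 34,  x[17] = 32,  x[18] = 40,  x[19] = 8,  x[20] = 44,  x[21] = 38,  x[22] = 16,  x[23] = 12.
The sequence repeats with period 22.
So x[5088] = x[1 + ((5088-1) mod 22)] = x[6] = 26.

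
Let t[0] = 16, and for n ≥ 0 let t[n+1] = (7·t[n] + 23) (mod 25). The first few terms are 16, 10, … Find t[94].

18

Computing terms: t[0] = 16, t[1] = 10, t[2] = 18, t[3] = 24, t[4] = 16.
The sequence repeats with period 4.
(94 - 0) mod 4 = 2, so t[94] = t[2] = 18.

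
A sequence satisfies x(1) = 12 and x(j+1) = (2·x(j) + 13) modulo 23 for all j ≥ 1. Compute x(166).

12

Computing terms: x(1) = 12,  x(2) = 14,  x(3) = 18,  x(4) = 3,  x(5) = 19,  x(6) = 5,  x(7) = 0,  x(8) = 13,  x(9) = 16,  x(10) = 22,  x(11) = 11,  x(12) = 12.
The sequence repeats with period 11.
So x(166) = x(1 + ((166-1) mod 11)) = x(1) = 12.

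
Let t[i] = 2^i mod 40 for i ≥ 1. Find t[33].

32

Computing terms: t[1] = 2; t[2] = 4; t[3] = 8; t[4] = 16; t[5] = 32; t[6] = 24; t[7] = 8.
Since t[7] = t[3] = 8, the sequence is eventually periodic: after a pre-period of length 2 it cycles with period 4.
For i ≥ 3, t[i] depends only on (i - 3) mod 4. (33 - 3) mod 4 = 2, so t[33] = t[5] = 32.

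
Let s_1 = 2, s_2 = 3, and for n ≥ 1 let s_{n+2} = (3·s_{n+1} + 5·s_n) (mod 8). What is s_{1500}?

1

s_1 = 2, s_2 = 3, s_3 = 3, s_4 = 0, s_5 = 7, s_6 = 5, s_7 = 2, s_8 = 7, s_9 = 7, s_{10} = 0, s_{11} = 3, s_{12} = 1, s_{13} = 2, s_{14} = 3.
The sequence repeats with period 12.
So s_{1500} = s_{1 + ((1500-1) mod 12)} = s_{12} = 1.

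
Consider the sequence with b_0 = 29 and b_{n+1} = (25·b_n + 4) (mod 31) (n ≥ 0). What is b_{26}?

1

Computing terms: b_0 = 29, b_1 = 16, b_2 = 1, b_3 = 29.
Since b_3 = b_0 = 29, the sequence is periodic with period 3.
So b_{26} = b_{0 + ((26-0) mod 3)} = b_2 = 1.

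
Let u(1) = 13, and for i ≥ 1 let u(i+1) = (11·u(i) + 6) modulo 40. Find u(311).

13

Listing terms: u(1) = 13,  u(2) = 29,  u(3) = 5,  u(4) = 21,  u(5) = 37,  u(6) = 13.
Since u(6) = u(1) = 13, the sequence is periodic with period 5.
(311 - 1) mod 5 = 0, so u(311) = u(1) = 13.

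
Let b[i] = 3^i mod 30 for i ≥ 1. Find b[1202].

9

Computing terms: b[1] = 3,  b[2] = 9,  b[3] = 27,  b[4] = 21,  b[5] = 3.
Since b[5] = b[1] = 3, the sequence is periodic with period 4.
(1202 - 1) mod 4 = 1, so b[1202] = b[2] = 9.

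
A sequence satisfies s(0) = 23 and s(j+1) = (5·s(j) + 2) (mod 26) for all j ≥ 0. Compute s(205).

13

Listing terms: s(0) = 23; s(1) = 13; s(2) = 15; s(3) = 25; s(4) = 23.
Since s(4) = s(0) = 23, the sequence is periodic with period 4.
So s(205) = s(0 + ((205-0) mod 4)) = s(1) = 13.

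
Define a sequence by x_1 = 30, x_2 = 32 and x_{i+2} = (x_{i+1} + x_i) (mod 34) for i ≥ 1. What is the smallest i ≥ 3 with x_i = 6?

17

x_1 = 30,  x_2 = 32,  x_3 = 28,  x_4 = 26,  x_5 = 20,  x_6 = 12,  x_7 = 32,  x_8 = 10,  x_9 = 8,  x_{10} = 18,  x_{11} = 26,  x_{12} = 10,  x_{13} = 2,  x_{14} = 12,  x_{15} = 14,  x_{16} = 26,  x_{17} = 6,  x_{18} = 32,  x_{19} = 4,  x_{20} = 2,  x_{21} = 6,  x_{22} = 8,  x_{23} = 14,  x_{24} = 22,  x_{25} = 2,  x_{26} = 24,  x_{27} = 26,  x_{28} = 16,  x_{29} = 8,  x_{30} = 24,  x_{31} = 32,  x_{32} = 22,  x_{33} = 20,  x_{34} = 8,  x_{35} = 28,  x_{36} = 2,  x_{37} = 30,  x_{38} = 32.
Since (x_{37}, x_{38}) = (x_1, x_2) = (30, 32) (two consecutive terms determine the rest), the sequence is periodic with period 36.
The value 6 first appears (with i ≥ 3) at x_{17}.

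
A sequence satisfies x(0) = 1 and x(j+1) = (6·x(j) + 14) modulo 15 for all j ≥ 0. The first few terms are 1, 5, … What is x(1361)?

5

Computing terms: x(0) = 1,  x(1) = 5,  x(2) = 14,  x(3) = 8,  x(4) = 2,  x(5) = 11,  x(6) = 5.
Since x(6) = x(1) = 5, the sequence is eventually periodic: after a pre-period of length 1 it cycles with period 5.
For j ≥ 1, x(j) depends only on (j - 1) mod 5. (1361 - 1) mod 5 = 0, so x(1361) = x(1) = 5.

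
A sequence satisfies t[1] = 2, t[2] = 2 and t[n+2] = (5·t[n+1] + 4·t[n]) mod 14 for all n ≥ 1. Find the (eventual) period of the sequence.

48

Listing terms: t[1] = 2; t[2] = 2; t[3] = 4; t[4] = 0; t[5] = 2; t[6] = 10; t[7] = 2; t[8] = 8; t[9] = 6; t[10] = 6; t[11] = 12; t[12] = 0; t[13] = 6; t[14] = 2; t[15] = 6; t[16] = 10; t[17] = 4; t[18] = 4; t[19] = 8; t[20] = 0; t[21] = 4; t[22] = 6; t[23] = 4; t[24] = 2; t[25] = 12; t[26] = 12; t[27] = 10; t[28] = 0; t[29] = 12; t[30] = 4; t[31] = 12; t[32] = 6; t[33] = 8; t[34] = 8; t[35] = 2; t[36] = 0; t[37] = 8; t[38] = 12; t[39] = 8; t[40] = 4; t[41] = 10; t[42] = 10; t[43] = 6; t[44] = 0; t[45] = 10; t[46] = 8; t[47] = 10; t[48] = 12; t[49] = 2; t[50] = 2.
Since (t[49], t[50]) = (t[1], t[2]) = (2, 2) (two consecutive terms determine the rest), the sequence is periodic with period 48.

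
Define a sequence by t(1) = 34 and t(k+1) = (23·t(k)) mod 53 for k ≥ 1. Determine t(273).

t(1) = 34; t(2) = 40; t(3) = 19; t(4) = 13; t(5) = 34.
Since t(5) = t(1) = 34, the sequence is periodic with period 4.
So t(273) = t(1 + ((273-1) mod 4)) = t(1) = 34.

34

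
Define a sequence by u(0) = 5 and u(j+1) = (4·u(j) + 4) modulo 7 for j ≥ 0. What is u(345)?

5

We have u(0) = 5, u(1) = 3, u(2) = 2, u(3) = 5.
Since u(3) = u(0) = 5, the sequence is periodic with period 3.
So u(345) = u(0 + ((345-0) mod 3)) = u(0) = 5.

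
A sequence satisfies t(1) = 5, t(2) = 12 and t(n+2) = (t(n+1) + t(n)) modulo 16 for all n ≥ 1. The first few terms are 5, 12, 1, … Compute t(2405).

14

Listing terms: t(1) = 5; t(2) = 12; t(3) = 1; t(4) = 13; t(5) = 14; t(6) = 11; t(7) = 9; t(8) = 4; t(9) = 13; t(10) = 1; t(11) = 14; t(12) = 15; t(13) = 13; t(14) = 12; t(15) = 9; t(16) = 5; t(17) = 14; t(18) = 3; t(19) = 1; t(20) = 4; t(21) = 5; t(22) = 9; t(23) = 14; t(24) = 7; t(25) = 5; t(26) = 12.
Since (t(25), t(26)) = (t(1), t(2)) = (5, 12) (two consecutive terms determine the rest), the sequence is periodic with period 24.
(2405 - 1) mod 24 = 4, so t(2405) = t(5) = 14.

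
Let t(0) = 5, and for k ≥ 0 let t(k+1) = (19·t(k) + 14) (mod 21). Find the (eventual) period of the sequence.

t(0) = 5,  t(1) = 4,  t(2) = 6,  t(3) = 2,  t(4) = 10,  t(5) = 15,  t(6) = 5.
The sequence repeats with period 6.

6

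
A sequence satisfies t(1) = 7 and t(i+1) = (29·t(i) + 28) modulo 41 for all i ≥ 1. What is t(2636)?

Listing terms: t(1) = 7; t(2) = 26; t(3) = 3; t(4) = 33; t(5) = 1; t(6) = 16; t(7) = 0; t(8) = 28; t(9) = 20; t(10) = 34; t(11) = 30; t(12) = 37; t(13) = 35; t(14) = 18; t(15) = 17; t(16) = 29; t(17) = 8; t(18) = 14; t(19) = 24; t(20) = 27; t(21) = 32; t(22) = 13; t(23) = 36; t(24) = 6; t(25) = 38; t(26) = 23; t(27) = 39; t(28) = 11; t(29) = 19; t(30) = 5; t(31) = 9; t(32) = 2; t(33) = 4; t(34) = 21; t(35) = 22; t(36) = 10; t(37) = 31; t(38) = 25; t(39) = 15; t(40) = 12; t(41) = 7.
Since t(41) = t(1) = 7, the sequence is periodic with period 40.
(2636 - 1) mod 40 = 35, so t(2636) = t(36) = 10.

10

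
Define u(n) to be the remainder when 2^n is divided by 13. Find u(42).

Computing terms: u(1) = 2,  u(2) = 4,  u(3) = 8,  u(4) = 3,  u(5) = 6,  u(6) = 12,  u(7) = 11,  u(8) = 9,  u(9) = 5,  u(10) = 10,  u(11) = 7,  u(12) = 1,  u(13) = 2.
The sequence repeats with period 12.
(42 - 1) mod 12 = 5, so u(42) = u(6) = 12.

12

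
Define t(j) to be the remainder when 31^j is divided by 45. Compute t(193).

31

We have t(1) = 31,  t(2) = 16,  t(3) = 1,  t(4) = 31.
The sequence repeats with period 3.
(193 - 1) mod 3 = 0, so t(193) = t(1) = 31.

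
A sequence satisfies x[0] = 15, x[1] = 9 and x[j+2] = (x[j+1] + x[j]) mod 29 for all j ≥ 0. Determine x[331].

12

Listing terms: x[0] = 15,  x[1] = 9,  x[2] = 24,  x[3] = 4,  x[4] = 28,  x[5] = 3,  x[6] = 2,  x[7] = 5,  x[8] = 7,  x[9] = 12,  x[10] = 19,  x[11] = 2,  x[12] = 21,  x[13] = 23,  x[14] = 15,  x[15] = 9.
The sequence repeats with period 14.
So x[331] = x[0 + ((331-0) mod 14)] = x[9] = 12.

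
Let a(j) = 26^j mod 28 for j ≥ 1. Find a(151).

We have a(1) = 26,  a(2) = 4,  a(3) = 20,  a(4) = 16,  a(5) = 24,  a(6) = 8,  a(7) = 12,  a(8) = 4.
Since a(8) = a(2) = 4, the sequence is eventually periodic: after a pre-period of length 1 it cycles with period 6.
For j ≥ 2, a(j) depends only on (j - 2) mod 6. (151 - 2) mod 6 = 5, so a(151) = a(7) = 12.

12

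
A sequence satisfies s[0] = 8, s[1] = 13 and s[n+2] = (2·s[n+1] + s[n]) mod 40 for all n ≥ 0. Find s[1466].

34

We have s[0] = 8,  s[1] = 13,  s[2] = 34,  s[3] = 1,  s[4] = 36,  s[5] = 33,  s[6] = 22,  s[7] = 37,  s[8] = 16,  s[9] = 29,  s[10] = 34,  s[11] = 17,  s[12] = 28,  s[13] = 33,  s[14] = 14,  s[15] = 21,  s[16] = 16,  s[17] = 13,  s[18] = 2,  s[19] = 17,  s[20] = 36,  s[21] = 9,  s[22] = 14,  s[23] = 37,  s[24] = 8,  s[25] = 13.
The sequence repeats with period 24.
(1466 - 0) mod 24 = 2, so s[1466] = s[2] = 34.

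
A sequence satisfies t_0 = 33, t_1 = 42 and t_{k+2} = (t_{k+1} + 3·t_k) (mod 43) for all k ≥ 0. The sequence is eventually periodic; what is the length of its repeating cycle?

42

Listing terms: t_0 = 33, t_1 = 42, t_2 = 12, t_3 = 9, t_4 = 2, t_5 = 29, t_6 = 35, t_7 = 36, t_8 = 12, t_9 = 34, t_{10} = 27, t_{11} = 0, t_{12} = 38, t_{13} = 38, t_{14} = 23, t_{15} = 8, t_{16} = 34, t_{17} = 15, t_{18} = 31, t_{19} = 33, t_{20} = 40, t_{21} = 10, t_{22} = 1, t_{23} = 31, t_{24} = 34, t_{25} = 41, t_{26} = 14, t_{27} = 8, t_{28} = 7, t_{29} = 31, t_{30} = 9, t_{31} = 16, t_{32} = 0, t_{33} = 5, t_{34} = 5, t_{35} = 20, t_{36} = 35, t_{37} = 9, t_{38} = 28, t_{39} = 12, t_{40} = 10, t_{41} = 3, t_{42} = 33, t_{43} = 42.
The sequence repeats with period 42.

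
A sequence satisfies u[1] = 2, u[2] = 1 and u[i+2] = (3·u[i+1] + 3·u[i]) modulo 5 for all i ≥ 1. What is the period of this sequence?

u[1] = 2; u[2] = 1; u[3] = 4; u[4] = 0; u[5] = 2; u[6] = 1.
The sequence repeats with period 4.

4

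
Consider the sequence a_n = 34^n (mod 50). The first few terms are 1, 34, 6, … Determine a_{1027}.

44

a_0 = 1; a_1 = 34; a_2 = 6; a_3 = 4; a_4 = 36; a_5 = 24; a_6 = 16; a_7 = 44; a_8 = 46; a_9 = 14; a_{10} = 26; a_{11} = 34.
Since a_{11} = a_1 = 34, the sequence is eventually periodic: after a pre-period of length 1 it cycles with period 10.
For n ≥ 1, a_n depends only on (n - 1) mod 10. (1027 - 1) mod 10 = 6, so a_{1027} = a_7 = 44.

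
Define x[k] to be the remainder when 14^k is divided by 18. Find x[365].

2

We have x[0] = 1,  x[1] = 14,  x[2] = 16,  x[3] = 8,  x[4] = 4,  x[5] = 2,  x[6] = 10,  x[7] = 14.
Since x[7] = x[1] = 14, the sequence is eventually periodic: after a pre-period of length 1 it cycles with period 6.
For k ≥ 1, x[k] depends only on (k - 1) mod 6. (365 - 1) mod 6 = 4, so x[365] = x[5] = 2.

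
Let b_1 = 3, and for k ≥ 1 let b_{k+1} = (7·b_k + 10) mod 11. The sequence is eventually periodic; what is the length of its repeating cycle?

10

b_1 = 3,  b_2 = 9,  b_3 = 7,  b_4 = 4,  b_5 = 5,  b_6 = 1,  b_7 = 6,  b_8 = 8,  b_9 = 0,  b_{10} = 10,  b_{11} = 3.
The sequence repeats with period 10.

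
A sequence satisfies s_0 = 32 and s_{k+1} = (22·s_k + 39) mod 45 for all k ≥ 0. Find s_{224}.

32

s_0 = 32, s_1 = 23, s_2 = 5, s_3 = 14, s_4 = 32.
The sequence repeats with period 4.
(224 - 0) mod 4 = 0, so s_{224} = s_0 = 32.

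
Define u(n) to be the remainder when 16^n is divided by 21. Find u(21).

1

We have u(1) = 16,  u(2) = 4,  u(3) = 1,  u(4) = 16.
The sequence repeats with period 3.
So u(21) = u(1 + ((21-1) mod 3)) = u(3) = 1.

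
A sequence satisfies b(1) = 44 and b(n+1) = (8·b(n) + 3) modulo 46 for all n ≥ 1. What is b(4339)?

b(1) = 44, b(2) = 33, b(3) = 37, b(4) = 23, b(5) = 3, b(6) = 27, b(7) = 35, b(8) = 7, b(9) = 13, b(10) = 15, b(11) = 31, b(12) = 21, b(13) = 33.
Since b(13) = b(2) = 33, the sequence is eventually periodic: after a pre-period of length 1 it cycles with period 11.
For n ≥ 2, b(n) depends only on (n - 2) mod 11. (4339 - 2) mod 11 = 3, so b(4339) = b(5) = 3.

3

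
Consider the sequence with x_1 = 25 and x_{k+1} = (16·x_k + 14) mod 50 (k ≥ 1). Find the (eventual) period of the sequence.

We have x_1 = 25; x_2 = 14; x_3 = 38; x_4 = 22; x_5 = 16; x_6 = 20; x_7 = 34; x_8 = 8; x_9 = 42; x_{10} = 36; x_{11} = 40; x_{12} = 4; x_{13} = 28; x_{14} = 12; x_{15} = 6; x_{16} = 10; x_{17} = 24; x_{18} = 48; x_{19} = 32; x_{20} = 26; x_{21} = 30; x_{22} = 44; x_{23} = 18; x_{24} = 2; x_{25} = 46; x_{26} = 0; x_{27} = 14.
Since x_{27} = x_2 = 14, the sequence is eventually periodic: after a pre-period of length 1 it cycles with period 25.

25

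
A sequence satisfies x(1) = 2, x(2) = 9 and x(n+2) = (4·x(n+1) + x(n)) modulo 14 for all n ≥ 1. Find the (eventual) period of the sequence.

16

Computing terms: x(1) = 2,  x(2) = 9,  x(3) = 10,  x(4) = 7,  x(5) = 10,  x(6) = 5,  x(7) = 2,  x(8) = 13,  x(9) = 12,  x(10) = 5,  x(11) = 4,  x(12) = 7,  x(13) = 4,  x(14) = 9,  x(15) = 12,  x(16) = 1,  x(17) = 2,  x(18) = 9.
Since (x(17), x(18)) = (x(1), x(2)) = (2, 9) (two consecutive terms determine the rest), the sequence is periodic with period 16.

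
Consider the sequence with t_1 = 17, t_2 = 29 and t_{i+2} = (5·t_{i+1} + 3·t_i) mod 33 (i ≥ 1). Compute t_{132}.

29

Computing terms: t_1 = 17,  t_2 = 29,  t_3 = 31,  t_4 = 11,  t_5 = 16,  t_6 = 14,  t_7 = 19,  t_8 = 5,  t_9 = 16,  t_{10} = 29,  t_{11} = 28,  t_{12} = 29,  t_{13} = 31.
Since (t_{12}, t_{13}) = (t_2, t_3) = (29, 31) (two consecutive terms determine the rest), the sequence is eventually periodic: after a pre-period of length 1 it cycles with period 10.
For i ≥ 2, t_i depends only on (i - 2) mod 10. (132 - 2) mod 10 = 0, so t_{132} = t_2 = 29.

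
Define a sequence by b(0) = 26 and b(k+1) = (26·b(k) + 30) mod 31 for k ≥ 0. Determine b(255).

15

Computing terms: b(0) = 26; b(1) = 24; b(2) = 3; b(3) = 15; b(4) = 17; b(5) = 7; b(6) = 26.
Since b(6) = b(0) = 26, the sequence is periodic with period 6.
So b(255) = b(0 + ((255-0) mod 6)) = b(3) = 15.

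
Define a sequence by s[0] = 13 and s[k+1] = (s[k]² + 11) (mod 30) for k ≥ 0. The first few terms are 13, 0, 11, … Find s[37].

We have s[0] = 13,  s[1] = 0,  s[2] = 11,  s[3] = 12,  s[4] = 5,  s[5] = 6,  s[6] = 17,  s[7] = 0.
Since s[7] = s[1] = 0, the sequence is eventually periodic: after a pre-period of length 1 it cycles with period 6.
For k ≥ 1, s[k] depends only on (k - 1) mod 6. (37 - 1) mod 6 = 0, so s[37] = s[1] = 0.

0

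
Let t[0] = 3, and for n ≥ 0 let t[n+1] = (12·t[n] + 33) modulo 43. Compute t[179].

24

Computing terms: t[0] = 3,  t[1] = 26,  t[2] = 1,  t[3] = 2,  t[4] = 14,  t[5] = 29,  t[6] = 37,  t[7] = 4,  t[8] = 38,  t[9] = 16,  t[10] = 10,  t[11] = 24,  t[12] = 20,  t[13] = 15,  t[14] = 41,  t[15] = 9,  t[16] = 12,  t[17] = 5,  t[18] = 7,  t[19] = 31,  t[20] = 18,  t[21] = 34,  t[22] = 11,  t[23] = 36,  t[24] = 35,  t[25] = 23,  t[26] = 8,  t[27] = 0,  t[28] = 33,  t[29] = 42,  t[30] = 21,  t[31] = 27,  t[32] = 13,  t[33] = 17,  t[34] = 22,  t[35] = 39,  t[36] = 28,  t[37] = 25,  t[38] = 32,  t[39] = 30,  t[40] = 6,  t[41] = 19,  t[42] = 3.
The sequence repeats with period 42.
(179 - 0) mod 42 = 11, so t[179] = t[11] = 24.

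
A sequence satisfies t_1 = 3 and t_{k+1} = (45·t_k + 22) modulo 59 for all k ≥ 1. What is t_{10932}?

Computing terms: t_1 = 3; t_2 = 39; t_3 = 7; t_4 = 42; t_5 = 24; t_6 = 40; t_7 = 52; t_8 = 2; t_9 = 53; t_{10} = 47; t_{11} = 13; t_{12} = 17; t_{13} = 20; t_{14} = 37; t_{15} = 35; t_{16} = 4; t_{17} = 25; t_{18} = 26; t_{19} = 12; t_{20} = 31; t_{21} = 1; t_{22} = 8; t_{23} = 28; t_{24} = 43; t_{25} = 10; t_{26} = 0; t_{27} = 22; t_{28} = 9; t_{29} = 14; t_{30} = 3.
Since t_{30} = t_1 = 3, the sequence is periodic with period 29.
(10932 - 1) mod 29 = 27, so t_{10932} = t_{28} = 9.

9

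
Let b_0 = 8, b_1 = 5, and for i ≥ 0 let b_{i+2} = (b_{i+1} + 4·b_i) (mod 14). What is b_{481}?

b_0 = 8,  b_1 = 5,  b_2 = 9,  b_3 = 1,  b_4 = 9,  b_5 = 13,  b_6 = 7,  b_7 = 3,  b_8 = 3,  b_9 = 1,  b_{10} = 13,  b_{11} = 3,  b_{12} = 13,  b_{13} = 11,  b_{14} = 7,  b_{15} = 9,  b_{16} = 9,  b_{17} = 3,  b_{18} = 11,  b_{19} = 9,  b_{20} = 11,  b_{21} = 5,  b_{22} = 7,  b_{23} = 13,  b_{24} = 13,  b_{25} = 9,  b_{26} = 5,  b_{27} = 13,  b_{28} = 5,  b_{29} = 1,  b_{30} = 7,  b_{31} = 11,  b_{32} = 11,  b_{33} = 13,  b_{34} = 1,  b_{35} = 11,  b_{36} = 1,  b_{37} = 3,  b_{38} = 7,  b_{39} = 5,  b_{40} = 5,  b_{41} = 11,  b_{42} = 3,  b_{43} = 5,  b_{44} = 3,  b_{45} = 9,  b_{46} = 7,  b_{47} = 1,  b_{48} = 1,  b_{49} = 5,  b_{50} = 9.
Since (b_{49}, b_{50}) = (b_1, b_2) = (5, 9) (two consecutive terms determine the rest), the sequence is eventually periodic: after a pre-period of length 1 it cycles with period 48.
For i ≥ 1, b_i depends only on (i - 1) mod 48. (481 - 1) mod 48 = 0, so b_{481} = b_1 = 5.

5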